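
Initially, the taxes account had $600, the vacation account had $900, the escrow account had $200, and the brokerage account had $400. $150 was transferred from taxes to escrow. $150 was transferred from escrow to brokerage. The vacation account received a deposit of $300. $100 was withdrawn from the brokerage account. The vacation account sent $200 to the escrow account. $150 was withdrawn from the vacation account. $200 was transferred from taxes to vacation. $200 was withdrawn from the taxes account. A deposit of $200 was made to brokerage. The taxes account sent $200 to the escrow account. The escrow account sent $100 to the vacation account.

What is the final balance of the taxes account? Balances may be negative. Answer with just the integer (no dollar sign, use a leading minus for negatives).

Tracking account balances step by step:
Start: taxes=600, vacation=900, escrow=200, brokerage=400
Event 1 (transfer 150 taxes -> escrow): taxes: 600 - 150 = 450, escrow: 200 + 150 = 350. Balances: taxes=450, vacation=900, escrow=350, brokerage=400
Event 2 (transfer 150 escrow -> brokerage): escrow: 350 - 150 = 200, brokerage: 400 + 150 = 550. Balances: taxes=450, vacation=900, escrow=200, brokerage=550
Event 3 (deposit 300 to vacation): vacation: 900 + 300 = 1200. Balances: taxes=450, vacation=1200, escrow=200, brokerage=550
Event 4 (withdraw 100 from brokerage): brokerage: 550 - 100 = 450. Balances: taxes=450, vacation=1200, escrow=200, brokerage=450
Event 5 (transfer 200 vacation -> escrow): vacation: 1200 - 200 = 1000, escrow: 200 + 200 = 400. Balances: taxes=450, vacation=1000, escrow=400, brokerage=450
Event 6 (withdraw 150 from vacation): vacation: 1000 - 150 = 850. Balances: taxes=450, vacation=850, escrow=400, brokerage=450
Event 7 (transfer 200 taxes -> vacation): taxes: 450 - 200 = 250, vacation: 850 + 200 = 1050. Balances: taxes=250, vacation=1050, escrow=400, brokerage=450
Event 8 (withdraw 200 from taxes): taxes: 250 - 200 = 50. Balances: taxes=50, vacation=1050, escrow=400, brokerage=450
Event 9 (deposit 200 to brokerage): brokerage: 450 + 200 = 650. Balances: taxes=50, vacation=1050, escrow=400, brokerage=650
Event 10 (transfer 200 taxes -> escrow): taxes: 50 - 200 = -150, escrow: 400 + 200 = 600. Balances: taxes=-150, vacation=1050, escrow=600, brokerage=650
Event 11 (transfer 100 escrow -> vacation): escrow: 600 - 100 = 500, vacation: 1050 + 100 = 1150. Balances: taxes=-150, vacation=1150, escrow=500, brokerage=650

Final balance of taxes: -150

Answer: -150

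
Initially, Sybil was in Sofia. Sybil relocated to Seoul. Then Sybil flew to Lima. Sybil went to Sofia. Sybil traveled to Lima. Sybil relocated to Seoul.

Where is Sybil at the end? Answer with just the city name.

Answer: Seoul

Derivation:
Tracking Sybil's location:
Start: Sybil is in Sofia.
After move 1: Sofia -> Seoul. Sybil is in Seoul.
After move 2: Seoul -> Lima. Sybil is in Lima.
After move 3: Lima -> Sofia. Sybil is in Sofia.
After move 4: Sofia -> Lima. Sybil is in Lima.
After move 5: Lima -> Seoul. Sybil is in Seoul.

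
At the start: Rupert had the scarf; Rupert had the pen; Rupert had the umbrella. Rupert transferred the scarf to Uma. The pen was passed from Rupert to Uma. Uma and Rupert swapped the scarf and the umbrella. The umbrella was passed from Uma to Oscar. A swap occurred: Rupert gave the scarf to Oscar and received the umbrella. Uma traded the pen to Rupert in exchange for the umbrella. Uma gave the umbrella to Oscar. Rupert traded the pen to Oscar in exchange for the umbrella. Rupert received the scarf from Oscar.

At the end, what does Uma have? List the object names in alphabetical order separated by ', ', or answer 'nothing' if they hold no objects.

Tracking all object holders:
Start: scarf:Rupert, pen:Rupert, umbrella:Rupert
Event 1 (give scarf: Rupert -> Uma). State: scarf:Uma, pen:Rupert, umbrella:Rupert
Event 2 (give pen: Rupert -> Uma). State: scarf:Uma, pen:Uma, umbrella:Rupert
Event 3 (swap scarf<->umbrella: now scarf:Rupert, umbrella:Uma). State: scarf:Rupert, pen:Uma, umbrella:Uma
Event 4 (give umbrella: Uma -> Oscar). State: scarf:Rupert, pen:Uma, umbrella:Oscar
Event 5 (swap scarf<->umbrella: now scarf:Oscar, umbrella:Rupert). State: scarf:Oscar, pen:Uma, umbrella:Rupert
Event 6 (swap pen<->umbrella: now pen:Rupert, umbrella:Uma). State: scarf:Oscar, pen:Rupert, umbrella:Uma
Event 7 (give umbrella: Uma -> Oscar). State: scarf:Oscar, pen:Rupert, umbrella:Oscar
Event 8 (swap pen<->umbrella: now pen:Oscar, umbrella:Rupert). State: scarf:Oscar, pen:Oscar, umbrella:Rupert
Event 9 (give scarf: Oscar -> Rupert). State: scarf:Rupert, pen:Oscar, umbrella:Rupert

Final state: scarf:Rupert, pen:Oscar, umbrella:Rupert
Uma holds: (nothing).

Answer: nothing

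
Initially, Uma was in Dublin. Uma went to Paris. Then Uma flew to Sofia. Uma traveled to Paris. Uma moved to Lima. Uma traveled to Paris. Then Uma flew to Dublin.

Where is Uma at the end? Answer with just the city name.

Tracking Uma's location:
Start: Uma is in Dublin.
After move 1: Dublin -> Paris. Uma is in Paris.
After move 2: Paris -> Sofia. Uma is in Sofia.
After move 3: Sofia -> Paris. Uma is in Paris.
After move 4: Paris -> Lima. Uma is in Lima.
After move 5: Lima -> Paris. Uma is in Paris.
After move 6: Paris -> Dublin. Uma is in Dublin.

Answer: Dublin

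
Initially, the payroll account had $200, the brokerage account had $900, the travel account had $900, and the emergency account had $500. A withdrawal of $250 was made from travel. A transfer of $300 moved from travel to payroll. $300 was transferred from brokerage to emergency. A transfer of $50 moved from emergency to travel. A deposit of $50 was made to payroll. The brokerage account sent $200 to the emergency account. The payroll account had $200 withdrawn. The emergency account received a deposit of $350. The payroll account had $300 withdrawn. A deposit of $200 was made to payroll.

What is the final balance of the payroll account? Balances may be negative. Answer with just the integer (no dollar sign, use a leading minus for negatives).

Tracking account balances step by step:
Start: payroll=200, brokerage=900, travel=900, emergency=500
Event 1 (withdraw 250 from travel): travel: 900 - 250 = 650. Balances: payroll=200, brokerage=900, travel=650, emergency=500
Event 2 (transfer 300 travel -> payroll): travel: 650 - 300 = 350, payroll: 200 + 300 = 500. Balances: payroll=500, brokerage=900, travel=350, emergency=500
Event 3 (transfer 300 brokerage -> emergency): brokerage: 900 - 300 = 600, emergency: 500 + 300 = 800. Balances: payroll=500, brokerage=600, travel=350, emergency=800
Event 4 (transfer 50 emergency -> travel): emergency: 800 - 50 = 750, travel: 350 + 50 = 400. Balances: payroll=500, brokerage=600, travel=400, emergency=750
Event 5 (deposit 50 to payroll): payroll: 500 + 50 = 550. Balances: payroll=550, brokerage=600, travel=400, emergency=750
Event 6 (transfer 200 brokerage -> emergency): brokerage: 600 - 200 = 400, emergency: 750 + 200 = 950. Balances: payroll=550, brokerage=400, travel=400, emergency=950
Event 7 (withdraw 200 from payroll): payroll: 550 - 200 = 350. Balances: payroll=350, brokerage=400, travel=400, emergency=950
Event 8 (deposit 350 to emergency): emergency: 950 + 350 = 1300. Balances: payroll=350, brokerage=400, travel=400, emergency=1300
Event 9 (withdraw 300 from payroll): payroll: 350 - 300 = 50. Balances: payroll=50, brokerage=400, travel=400, emergency=1300
Event 10 (deposit 200 to payroll): payroll: 50 + 200 = 250. Balances: payroll=250, brokerage=400, travel=400, emergency=1300

Final balance of payroll: 250

Answer: 250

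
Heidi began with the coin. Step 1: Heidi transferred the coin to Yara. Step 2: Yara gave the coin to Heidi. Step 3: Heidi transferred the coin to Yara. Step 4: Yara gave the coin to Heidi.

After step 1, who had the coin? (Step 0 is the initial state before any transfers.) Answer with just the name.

Tracking the coin holder through step 1:
After step 0 (start): Heidi
After step 1: Yara

At step 1, the holder is Yara.

Answer: Yara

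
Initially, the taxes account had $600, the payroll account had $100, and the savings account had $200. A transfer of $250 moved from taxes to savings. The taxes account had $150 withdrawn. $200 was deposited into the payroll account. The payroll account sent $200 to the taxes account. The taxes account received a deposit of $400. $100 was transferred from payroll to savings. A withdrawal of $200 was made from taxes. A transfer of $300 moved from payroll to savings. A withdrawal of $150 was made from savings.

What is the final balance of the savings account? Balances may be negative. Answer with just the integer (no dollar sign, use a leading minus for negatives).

Tracking account balances step by step:
Start: taxes=600, payroll=100, savings=200
Event 1 (transfer 250 taxes -> savings): taxes: 600 - 250 = 350, savings: 200 + 250 = 450. Balances: taxes=350, payroll=100, savings=450
Event 2 (withdraw 150 from taxes): taxes: 350 - 150 = 200. Balances: taxes=200, payroll=100, savings=450
Event 3 (deposit 200 to payroll): payroll: 100 + 200 = 300. Balances: taxes=200, payroll=300, savings=450
Event 4 (transfer 200 payroll -> taxes): payroll: 300 - 200 = 100, taxes: 200 + 200 = 400. Balances: taxes=400, payroll=100, savings=450
Event 5 (deposit 400 to taxes): taxes: 400 + 400 = 800. Balances: taxes=800, payroll=100, savings=450
Event 6 (transfer 100 payroll -> savings): payroll: 100 - 100 = 0, savings: 450 + 100 = 550. Balances: taxes=800, payroll=0, savings=550
Event 7 (withdraw 200 from taxes): taxes: 800 - 200 = 600. Balances: taxes=600, payroll=0, savings=550
Event 8 (transfer 300 payroll -> savings): payroll: 0 - 300 = -300, savings: 550 + 300 = 850. Balances: taxes=600, payroll=-300, savings=850
Event 9 (withdraw 150 from savings): savings: 850 - 150 = 700. Balances: taxes=600, payroll=-300, savings=700

Final balance of savings: 700

Answer: 700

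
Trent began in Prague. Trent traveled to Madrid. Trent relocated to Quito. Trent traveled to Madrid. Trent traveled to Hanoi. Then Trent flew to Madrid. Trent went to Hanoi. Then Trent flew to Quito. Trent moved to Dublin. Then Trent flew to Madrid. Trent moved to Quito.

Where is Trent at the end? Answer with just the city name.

Tracking Trent's location:
Start: Trent is in Prague.
After move 1: Prague -> Madrid. Trent is in Madrid.
After move 2: Madrid -> Quito. Trent is in Quito.
After move 3: Quito -> Madrid. Trent is in Madrid.
After move 4: Madrid -> Hanoi. Trent is in Hanoi.
After move 5: Hanoi -> Madrid. Trent is in Madrid.
After move 6: Madrid -> Hanoi. Trent is in Hanoi.
After move 7: Hanoi -> Quito. Trent is in Quito.
After move 8: Quito -> Dublin. Trent is in Dublin.
After move 9: Dublin -> Madrid. Trent is in Madrid.
After move 10: Madrid -> Quito. Trent is in Quito.

Answer: Quito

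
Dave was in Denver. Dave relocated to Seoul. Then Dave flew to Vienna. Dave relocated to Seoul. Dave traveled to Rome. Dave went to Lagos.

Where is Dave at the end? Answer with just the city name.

Tracking Dave's location:
Start: Dave is in Denver.
After move 1: Denver -> Seoul. Dave is in Seoul.
After move 2: Seoul -> Vienna. Dave is in Vienna.
After move 3: Vienna -> Seoul. Dave is in Seoul.
After move 4: Seoul -> Rome. Dave is in Rome.
After move 5: Rome -> Lagos. Dave is in Lagos.

Answer: Lagos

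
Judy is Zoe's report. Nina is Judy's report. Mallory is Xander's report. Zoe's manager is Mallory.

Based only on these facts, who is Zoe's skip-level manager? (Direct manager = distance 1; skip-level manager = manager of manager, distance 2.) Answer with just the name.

Answer: Xander

Derivation:
Reconstructing the manager chain from the given facts:
  Xander -> Mallory -> Zoe -> Judy -> Nina
(each arrow means 'manager of the next')
Positions in the chain (0 = top):
  position of Xander: 0
  position of Mallory: 1
  position of Zoe: 2
  position of Judy: 3
  position of Nina: 4

Zoe is at position 2; the skip-level manager is 2 steps up the chain, i.e. position 0: Xander.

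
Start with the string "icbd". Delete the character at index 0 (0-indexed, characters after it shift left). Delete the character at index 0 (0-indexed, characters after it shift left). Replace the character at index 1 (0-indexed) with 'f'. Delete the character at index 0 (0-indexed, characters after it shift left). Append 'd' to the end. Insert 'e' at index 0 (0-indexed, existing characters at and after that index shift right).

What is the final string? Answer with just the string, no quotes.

Applying each edit step by step:
Start: "icbd"
Op 1 (delete idx 0 = 'i'): "icbd" -> "cbd"
Op 2 (delete idx 0 = 'c'): "cbd" -> "bd"
Op 3 (replace idx 1: 'd' -> 'f'): "bd" -> "bf"
Op 4 (delete idx 0 = 'b'): "bf" -> "f"
Op 5 (append 'd'): "f" -> "fd"
Op 6 (insert 'e' at idx 0): "fd" -> "efd"

Answer: efd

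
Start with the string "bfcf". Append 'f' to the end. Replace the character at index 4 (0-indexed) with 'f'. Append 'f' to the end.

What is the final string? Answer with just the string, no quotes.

Applying each edit step by step:
Start: "bfcf"
Op 1 (append 'f'): "bfcf" -> "bfcff"
Op 2 (replace idx 4: 'f' -> 'f'): "bfcff" -> "bfcff"
Op 3 (append 'f'): "bfcff" -> "bfcfff"

Answer: bfcfff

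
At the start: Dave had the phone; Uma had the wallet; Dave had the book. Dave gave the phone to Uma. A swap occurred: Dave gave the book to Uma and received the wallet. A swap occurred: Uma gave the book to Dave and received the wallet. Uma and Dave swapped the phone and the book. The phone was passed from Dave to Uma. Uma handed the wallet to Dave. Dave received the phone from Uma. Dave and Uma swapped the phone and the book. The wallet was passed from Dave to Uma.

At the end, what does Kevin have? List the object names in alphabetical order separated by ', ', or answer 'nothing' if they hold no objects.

Answer: nothing

Derivation:
Tracking all object holders:
Start: phone:Dave, wallet:Uma, book:Dave
Event 1 (give phone: Dave -> Uma). State: phone:Uma, wallet:Uma, book:Dave
Event 2 (swap book<->wallet: now book:Uma, wallet:Dave). State: phone:Uma, wallet:Dave, book:Uma
Event 3 (swap book<->wallet: now book:Dave, wallet:Uma). State: phone:Uma, wallet:Uma, book:Dave
Event 4 (swap phone<->book: now phone:Dave, book:Uma). State: phone:Dave, wallet:Uma, book:Uma
Event 5 (give phone: Dave -> Uma). State: phone:Uma, wallet:Uma, book:Uma
Event 6 (give wallet: Uma -> Dave). State: phone:Uma, wallet:Dave, book:Uma
Event 7 (give phone: Uma -> Dave). State: phone:Dave, wallet:Dave, book:Uma
Event 8 (swap phone<->book: now phone:Uma, book:Dave). State: phone:Uma, wallet:Dave, book:Dave
Event 9 (give wallet: Dave -> Uma). State: phone:Uma, wallet:Uma, book:Dave

Final state: phone:Uma, wallet:Uma, book:Dave
Kevin holds: (nothing).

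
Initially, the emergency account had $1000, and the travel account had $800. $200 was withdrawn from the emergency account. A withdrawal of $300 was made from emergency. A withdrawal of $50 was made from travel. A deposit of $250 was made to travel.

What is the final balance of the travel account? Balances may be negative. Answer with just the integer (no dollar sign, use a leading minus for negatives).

Answer: 1000

Derivation:
Tracking account balances step by step:
Start: emergency=1000, travel=800
Event 1 (withdraw 200 from emergency): emergency: 1000 - 200 = 800. Balances: emergency=800, travel=800
Event 2 (withdraw 300 from emergency): emergency: 800 - 300 = 500. Balances: emergency=500, travel=800
Event 3 (withdraw 50 from travel): travel: 800 - 50 = 750. Balances: emergency=500, travel=750
Event 4 (deposit 250 to travel): travel: 750 + 250 = 1000. Balances: emergency=500, travel=1000

Final balance of travel: 1000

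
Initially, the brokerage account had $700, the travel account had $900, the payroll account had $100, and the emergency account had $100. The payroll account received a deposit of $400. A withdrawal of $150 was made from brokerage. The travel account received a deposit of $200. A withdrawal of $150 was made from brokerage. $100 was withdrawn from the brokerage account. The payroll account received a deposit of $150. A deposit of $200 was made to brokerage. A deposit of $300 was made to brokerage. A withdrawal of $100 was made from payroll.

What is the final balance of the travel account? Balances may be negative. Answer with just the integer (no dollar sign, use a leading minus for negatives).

Tracking account balances step by step:
Start: brokerage=700, travel=900, payroll=100, emergency=100
Event 1 (deposit 400 to payroll): payroll: 100 + 400 = 500. Balances: brokerage=700, travel=900, payroll=500, emergency=100
Event 2 (withdraw 150 from brokerage): brokerage: 700 - 150 = 550. Balances: brokerage=550, travel=900, payroll=500, emergency=100
Event 3 (deposit 200 to travel): travel: 900 + 200 = 1100. Balances: brokerage=550, travel=1100, payroll=500, emergency=100
Event 4 (withdraw 150 from brokerage): brokerage: 550 - 150 = 400. Balances: brokerage=400, travel=1100, payroll=500, emergency=100
Event 5 (withdraw 100 from brokerage): brokerage: 400 - 100 = 300. Balances: brokerage=300, travel=1100, payroll=500, emergency=100
Event 6 (deposit 150 to payroll): payroll: 500 + 150 = 650. Balances: brokerage=300, travel=1100, payroll=650, emergency=100
Event 7 (deposit 200 to brokerage): brokerage: 300 + 200 = 500. Balances: brokerage=500, travel=1100, payroll=650, emergency=100
Event 8 (deposit 300 to brokerage): brokerage: 500 + 300 = 800. Balances: brokerage=800, travel=1100, payroll=650, emergency=100
Event 9 (withdraw 100 from payroll): payroll: 650 - 100 = 550. Balances: brokerage=800, travel=1100, payroll=550, emergency=100

Final balance of travel: 1100

Answer: 1100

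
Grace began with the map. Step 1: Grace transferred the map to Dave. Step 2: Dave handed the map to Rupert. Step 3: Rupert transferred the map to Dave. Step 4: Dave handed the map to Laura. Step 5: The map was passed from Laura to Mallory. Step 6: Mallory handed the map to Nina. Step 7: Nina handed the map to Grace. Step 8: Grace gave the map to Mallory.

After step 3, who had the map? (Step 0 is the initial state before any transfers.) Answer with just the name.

Answer: Dave

Derivation:
Tracking the map holder through step 3:
After step 0 (start): Grace
After step 1: Dave
After step 2: Rupert
After step 3: Dave

At step 3, the holder is Dave.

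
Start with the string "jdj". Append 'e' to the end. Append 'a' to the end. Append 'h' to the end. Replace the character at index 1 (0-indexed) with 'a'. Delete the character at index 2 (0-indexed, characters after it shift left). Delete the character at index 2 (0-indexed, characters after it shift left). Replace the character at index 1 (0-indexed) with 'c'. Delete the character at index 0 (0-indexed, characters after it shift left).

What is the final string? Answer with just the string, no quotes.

Applying each edit step by step:
Start: "jdj"
Op 1 (append 'e'): "jdj" -> "jdje"
Op 2 (append 'a'): "jdje" -> "jdjea"
Op 3 (append 'h'): "jdjea" -> "jdjeah"
Op 4 (replace idx 1: 'd' -> 'a'): "jdjeah" -> "jajeah"
Op 5 (delete idx 2 = 'j'): "jajeah" -> "jaeah"
Op 6 (delete idx 2 = 'e'): "jaeah" -> "jaah"
Op 7 (replace idx 1: 'a' -> 'c'): "jaah" -> "jcah"
Op 8 (delete idx 0 = 'j'): "jcah" -> "cah"

Answer: cah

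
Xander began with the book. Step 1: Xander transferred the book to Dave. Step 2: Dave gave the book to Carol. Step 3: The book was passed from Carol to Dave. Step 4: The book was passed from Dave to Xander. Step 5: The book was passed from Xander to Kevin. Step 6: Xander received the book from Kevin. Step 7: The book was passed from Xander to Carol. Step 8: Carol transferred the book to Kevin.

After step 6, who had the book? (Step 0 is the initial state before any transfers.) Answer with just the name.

Answer: Xander

Derivation:
Tracking the book holder through step 6:
After step 0 (start): Xander
After step 1: Dave
After step 2: Carol
After step 3: Dave
After step 4: Xander
After step 5: Kevin
After step 6: Xander

At step 6, the holder is Xander.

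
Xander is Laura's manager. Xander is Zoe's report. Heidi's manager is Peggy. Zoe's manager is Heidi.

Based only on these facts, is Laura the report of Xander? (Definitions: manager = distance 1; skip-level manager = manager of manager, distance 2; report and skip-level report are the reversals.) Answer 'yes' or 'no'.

Answer: yes

Derivation:
Reconstructing the manager chain from the given facts:
  Peggy -> Heidi -> Zoe -> Xander -> Laura
(each arrow means 'manager of the next')
Positions in the chain (0 = top):
  position of Peggy: 0
  position of Heidi: 1
  position of Zoe: 2
  position of Xander: 3
  position of Laura: 4

Laura is at position 4, Xander is at position 3; signed distance (j - i) = -1.
'report' requires j - i = -1. Actual distance is -1, so the relation HOLDS.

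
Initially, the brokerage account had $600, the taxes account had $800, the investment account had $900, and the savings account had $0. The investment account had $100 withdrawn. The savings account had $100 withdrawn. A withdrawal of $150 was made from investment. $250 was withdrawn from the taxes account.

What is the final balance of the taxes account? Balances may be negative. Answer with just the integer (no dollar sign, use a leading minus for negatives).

Tracking account balances step by step:
Start: brokerage=600, taxes=800, investment=900, savings=0
Event 1 (withdraw 100 from investment): investment: 900 - 100 = 800. Balances: brokerage=600, taxes=800, investment=800, savings=0
Event 2 (withdraw 100 from savings): savings: 0 - 100 = -100. Balances: brokerage=600, taxes=800, investment=800, savings=-100
Event 3 (withdraw 150 from investment): investment: 800 - 150 = 650. Balances: brokerage=600, taxes=800, investment=650, savings=-100
Event 4 (withdraw 250 from taxes): taxes: 800 - 250 = 550. Balances: brokerage=600, taxes=550, investment=650, savings=-100

Final balance of taxes: 550

Answer: 550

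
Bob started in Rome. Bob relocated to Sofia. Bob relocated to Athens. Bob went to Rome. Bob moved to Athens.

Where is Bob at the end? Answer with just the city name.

Answer: Athens

Derivation:
Tracking Bob's location:
Start: Bob is in Rome.
After move 1: Rome -> Sofia. Bob is in Sofia.
After move 2: Sofia -> Athens. Bob is in Athens.
After move 3: Athens -> Rome. Bob is in Rome.
After move 4: Rome -> Athens. Bob is in Athens.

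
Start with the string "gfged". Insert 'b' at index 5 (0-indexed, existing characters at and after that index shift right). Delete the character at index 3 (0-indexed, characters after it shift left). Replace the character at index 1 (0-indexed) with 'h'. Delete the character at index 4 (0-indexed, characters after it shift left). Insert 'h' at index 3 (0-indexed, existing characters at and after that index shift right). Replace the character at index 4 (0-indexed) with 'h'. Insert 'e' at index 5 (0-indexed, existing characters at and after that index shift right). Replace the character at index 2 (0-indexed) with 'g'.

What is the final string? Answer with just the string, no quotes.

Applying each edit step by step:
Start: "gfged"
Op 1 (insert 'b' at idx 5): "gfged" -> "gfgedb"
Op 2 (delete idx 3 = 'e'): "gfgedb" -> "gfgdb"
Op 3 (replace idx 1: 'f' -> 'h'): "gfgdb" -> "ghgdb"
Op 4 (delete idx 4 = 'b'): "ghgdb" -> "ghgd"
Op 5 (insert 'h' at idx 3): "ghgd" -> "ghghd"
Op 6 (replace idx 4: 'd' -> 'h'): "ghghd" -> "ghghh"
Op 7 (insert 'e' at idx 5): "ghghh" -> "ghghhe"
Op 8 (replace idx 2: 'g' -> 'g'): "ghghhe" -> "ghghhe"

Answer: ghghhe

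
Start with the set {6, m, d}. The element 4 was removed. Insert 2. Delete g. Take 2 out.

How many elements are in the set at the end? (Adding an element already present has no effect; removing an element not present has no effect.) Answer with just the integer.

Answer: 3

Derivation:
Tracking the set through each operation:
Start: {6, d, m}
Event 1 (remove 4): not present, no change. Set: {6, d, m}
Event 2 (add 2): added. Set: {2, 6, d, m}
Event 3 (remove g): not present, no change. Set: {2, 6, d, m}
Event 4 (remove 2): removed. Set: {6, d, m}

Final set: {6, d, m} (size 3)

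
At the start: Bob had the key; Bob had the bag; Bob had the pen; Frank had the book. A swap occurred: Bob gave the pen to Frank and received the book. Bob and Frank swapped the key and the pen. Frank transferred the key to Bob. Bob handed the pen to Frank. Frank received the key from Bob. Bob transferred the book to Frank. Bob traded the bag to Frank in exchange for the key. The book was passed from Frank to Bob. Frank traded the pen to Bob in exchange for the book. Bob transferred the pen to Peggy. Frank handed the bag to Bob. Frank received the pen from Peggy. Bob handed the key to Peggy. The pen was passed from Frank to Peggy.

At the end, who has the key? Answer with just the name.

Tracking all object holders:
Start: key:Bob, bag:Bob, pen:Bob, book:Frank
Event 1 (swap pen<->book: now pen:Frank, book:Bob). State: key:Bob, bag:Bob, pen:Frank, book:Bob
Event 2 (swap key<->pen: now key:Frank, pen:Bob). State: key:Frank, bag:Bob, pen:Bob, book:Bob
Event 3 (give key: Frank -> Bob). State: key:Bob, bag:Bob, pen:Bob, book:Bob
Event 4 (give pen: Bob -> Frank). State: key:Bob, bag:Bob, pen:Frank, book:Bob
Event 5 (give key: Bob -> Frank). State: key:Frank, bag:Bob, pen:Frank, book:Bob
Event 6 (give book: Bob -> Frank). State: key:Frank, bag:Bob, pen:Frank, book:Frank
Event 7 (swap bag<->key: now bag:Frank, key:Bob). State: key:Bob, bag:Frank, pen:Frank, book:Frank
Event 8 (give book: Frank -> Bob). State: key:Bob, bag:Frank, pen:Frank, book:Bob
Event 9 (swap pen<->book: now pen:Bob, book:Frank). State: key:Bob, bag:Frank, pen:Bob, book:Frank
Event 10 (give pen: Bob -> Peggy). State: key:Bob, bag:Frank, pen:Peggy, book:Frank
Event 11 (give bag: Frank -> Bob). State: key:Bob, bag:Bob, pen:Peggy, book:Frank
Event 12 (give pen: Peggy -> Frank). State: key:Bob, bag:Bob, pen:Frank, book:Frank
Event 13 (give key: Bob -> Peggy). State: key:Peggy, bag:Bob, pen:Frank, book:Frank
Event 14 (give pen: Frank -> Peggy). State: key:Peggy, bag:Bob, pen:Peggy, book:Frank

Final state: key:Peggy, bag:Bob, pen:Peggy, book:Frank
The key is held by Peggy.

Answer: Peggy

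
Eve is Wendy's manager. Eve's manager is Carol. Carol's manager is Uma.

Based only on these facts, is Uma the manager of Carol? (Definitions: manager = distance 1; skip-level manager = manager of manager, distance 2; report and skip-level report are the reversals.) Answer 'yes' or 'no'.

Answer: yes

Derivation:
Reconstructing the manager chain from the given facts:
  Uma -> Carol -> Eve -> Wendy
(each arrow means 'manager of the next')
Positions in the chain (0 = top):
  position of Uma: 0
  position of Carol: 1
  position of Eve: 2
  position of Wendy: 3

Uma is at position 0, Carol is at position 1; signed distance (j - i) = 1.
'manager' requires j - i = 1. Actual distance is 1, so the relation HOLDS.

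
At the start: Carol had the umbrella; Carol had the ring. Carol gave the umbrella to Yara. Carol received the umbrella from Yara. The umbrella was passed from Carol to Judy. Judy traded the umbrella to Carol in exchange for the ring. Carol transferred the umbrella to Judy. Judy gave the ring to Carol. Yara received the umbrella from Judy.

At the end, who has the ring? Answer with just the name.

Answer: Carol

Derivation:
Tracking all object holders:
Start: umbrella:Carol, ring:Carol
Event 1 (give umbrella: Carol -> Yara). State: umbrella:Yara, ring:Carol
Event 2 (give umbrella: Yara -> Carol). State: umbrella:Carol, ring:Carol
Event 3 (give umbrella: Carol -> Judy). State: umbrella:Judy, ring:Carol
Event 4 (swap umbrella<->ring: now umbrella:Carol, ring:Judy). State: umbrella:Carol, ring:Judy
Event 5 (give umbrella: Carol -> Judy). State: umbrella:Judy, ring:Judy
Event 6 (give ring: Judy -> Carol). State: umbrella:Judy, ring:Carol
Event 7 (give umbrella: Judy -> Yara). State: umbrella:Yara, ring:Carol

Final state: umbrella:Yara, ring:Carol
The ring is held by Carol.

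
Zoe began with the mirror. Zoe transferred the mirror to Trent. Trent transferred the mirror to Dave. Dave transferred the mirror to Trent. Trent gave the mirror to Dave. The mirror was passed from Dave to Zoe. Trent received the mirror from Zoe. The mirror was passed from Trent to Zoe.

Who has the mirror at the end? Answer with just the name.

Answer: Zoe

Derivation:
Tracking the mirror through each event:
Start: Zoe has the mirror.
After event 1: Trent has the mirror.
After event 2: Dave has the mirror.
After event 3: Trent has the mirror.
After event 4: Dave has the mirror.
After event 5: Zoe has the mirror.
After event 6: Trent has the mirror.
After event 7: Zoe has the mirror.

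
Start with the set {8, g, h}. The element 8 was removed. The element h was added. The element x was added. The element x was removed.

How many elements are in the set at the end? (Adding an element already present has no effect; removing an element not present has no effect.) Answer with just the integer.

Tracking the set through each operation:
Start: {8, g, h}
Event 1 (remove 8): removed. Set: {g, h}
Event 2 (add h): already present, no change. Set: {g, h}
Event 3 (add x): added. Set: {g, h, x}
Event 4 (remove x): removed. Set: {g, h}

Final set: {g, h} (size 2)

Answer: 2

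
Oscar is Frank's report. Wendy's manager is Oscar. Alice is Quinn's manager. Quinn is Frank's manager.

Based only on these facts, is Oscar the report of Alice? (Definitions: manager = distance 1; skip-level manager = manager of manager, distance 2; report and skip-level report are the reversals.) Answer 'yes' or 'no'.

Answer: no

Derivation:
Reconstructing the manager chain from the given facts:
  Alice -> Quinn -> Frank -> Oscar -> Wendy
(each arrow means 'manager of the next')
Positions in the chain (0 = top):
  position of Alice: 0
  position of Quinn: 1
  position of Frank: 2
  position of Oscar: 3
  position of Wendy: 4

Oscar is at position 3, Alice is at position 0; signed distance (j - i) = -3.
'report' requires j - i = -1. Actual distance is -3, so the relation does NOT hold.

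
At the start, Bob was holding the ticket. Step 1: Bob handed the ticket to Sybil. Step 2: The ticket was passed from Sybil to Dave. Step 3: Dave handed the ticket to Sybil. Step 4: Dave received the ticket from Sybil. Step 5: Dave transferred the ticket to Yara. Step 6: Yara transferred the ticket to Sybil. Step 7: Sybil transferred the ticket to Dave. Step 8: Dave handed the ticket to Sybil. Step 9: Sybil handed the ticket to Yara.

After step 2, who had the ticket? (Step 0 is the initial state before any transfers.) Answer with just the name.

Answer: Dave

Derivation:
Tracking the ticket holder through step 2:
After step 0 (start): Bob
After step 1: Sybil
After step 2: Dave

At step 2, the holder is Dave.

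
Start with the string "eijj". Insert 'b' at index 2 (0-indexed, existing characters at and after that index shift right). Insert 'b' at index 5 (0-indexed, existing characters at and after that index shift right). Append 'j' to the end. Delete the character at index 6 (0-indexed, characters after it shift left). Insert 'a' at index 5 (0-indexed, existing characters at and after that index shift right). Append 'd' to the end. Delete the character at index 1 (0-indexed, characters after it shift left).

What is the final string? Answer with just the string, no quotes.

Answer: ebjjabd

Derivation:
Applying each edit step by step:
Start: "eijj"
Op 1 (insert 'b' at idx 2): "eijj" -> "eibjj"
Op 2 (insert 'b' at idx 5): "eibjj" -> "eibjjb"
Op 3 (append 'j'): "eibjjb" -> "eibjjbj"
Op 4 (delete idx 6 = 'j'): "eibjjbj" -> "eibjjb"
Op 5 (insert 'a' at idx 5): "eibjjb" -> "eibjjab"
Op 6 (append 'd'): "eibjjab" -> "eibjjabd"
Op 7 (delete idx 1 = 'i'): "eibjjabd" -> "ebjjabd"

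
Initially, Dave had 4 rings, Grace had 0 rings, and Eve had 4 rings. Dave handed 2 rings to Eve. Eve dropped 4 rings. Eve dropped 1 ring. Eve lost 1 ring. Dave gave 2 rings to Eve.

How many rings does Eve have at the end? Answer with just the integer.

Tracking counts step by step:
Start: Dave=4, Grace=0, Eve=4
Event 1 (Dave -> Eve, 2): Dave: 4 -> 2, Eve: 4 -> 6. State: Dave=2, Grace=0, Eve=6
Event 2 (Eve -4): Eve: 6 -> 2. State: Dave=2, Grace=0, Eve=2
Event 3 (Eve -1): Eve: 2 -> 1. State: Dave=2, Grace=0, Eve=1
Event 4 (Eve -1): Eve: 1 -> 0. State: Dave=2, Grace=0, Eve=0
Event 5 (Dave -> Eve, 2): Dave: 2 -> 0, Eve: 0 -> 2. State: Dave=0, Grace=0, Eve=2

Eve's final count: 2

Answer: 2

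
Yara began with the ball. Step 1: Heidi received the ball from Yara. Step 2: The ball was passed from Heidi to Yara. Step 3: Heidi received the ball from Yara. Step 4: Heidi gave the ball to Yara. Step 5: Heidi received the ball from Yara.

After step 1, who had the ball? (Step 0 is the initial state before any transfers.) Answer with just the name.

Tracking the ball holder through step 1:
After step 0 (start): Yara
After step 1: Heidi

At step 1, the holder is Heidi.

Answer: Heidi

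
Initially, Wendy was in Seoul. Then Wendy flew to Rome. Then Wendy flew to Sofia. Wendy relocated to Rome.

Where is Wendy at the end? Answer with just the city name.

Tracking Wendy's location:
Start: Wendy is in Seoul.
After move 1: Seoul -> Rome. Wendy is in Rome.
After move 2: Rome -> Sofia. Wendy is in Sofia.
After move 3: Sofia -> Rome. Wendy is in Rome.

Answer: Rome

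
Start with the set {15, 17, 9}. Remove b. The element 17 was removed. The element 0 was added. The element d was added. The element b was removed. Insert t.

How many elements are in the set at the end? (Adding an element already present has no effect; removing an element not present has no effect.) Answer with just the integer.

Tracking the set through each operation:
Start: {15, 17, 9}
Event 1 (remove b): not present, no change. Set: {15, 17, 9}
Event 2 (remove 17): removed. Set: {15, 9}
Event 3 (add 0): added. Set: {0, 15, 9}
Event 4 (add d): added. Set: {0, 15, 9, d}
Event 5 (remove b): not present, no change. Set: {0, 15, 9, d}
Event 6 (add t): added. Set: {0, 15, 9, d, t}

Final set: {0, 15, 9, d, t} (size 5)

Answer: 5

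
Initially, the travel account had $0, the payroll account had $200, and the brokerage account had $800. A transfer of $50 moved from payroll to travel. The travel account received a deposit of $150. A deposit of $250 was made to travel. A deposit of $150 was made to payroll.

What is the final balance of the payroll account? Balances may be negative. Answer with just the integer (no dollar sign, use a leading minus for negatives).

Answer: 300

Derivation:
Tracking account balances step by step:
Start: travel=0, payroll=200, brokerage=800
Event 1 (transfer 50 payroll -> travel): payroll: 200 - 50 = 150, travel: 0 + 50 = 50. Balances: travel=50, payroll=150, brokerage=800
Event 2 (deposit 150 to travel): travel: 50 + 150 = 200. Balances: travel=200, payroll=150, brokerage=800
Event 3 (deposit 250 to travel): travel: 200 + 250 = 450. Balances: travel=450, payroll=150, brokerage=800
Event 4 (deposit 150 to payroll): payroll: 150 + 150 = 300. Balances: travel=450, payroll=300, brokerage=800

Final balance of payroll: 300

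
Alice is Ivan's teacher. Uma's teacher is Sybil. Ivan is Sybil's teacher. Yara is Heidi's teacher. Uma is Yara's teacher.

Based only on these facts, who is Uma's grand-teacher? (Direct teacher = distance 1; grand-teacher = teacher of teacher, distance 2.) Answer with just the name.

Answer: Ivan

Derivation:
Reconstructing the teacher chain from the given facts:
  Alice -> Ivan -> Sybil -> Uma -> Yara -> Heidi
(each arrow means 'teacher of the next')
Positions in the chain (0 = top):
  position of Alice: 0
  position of Ivan: 1
  position of Sybil: 2
  position of Uma: 3
  position of Yara: 4
  position of Heidi: 5

Uma is at position 3; the grand-teacher is 2 steps up the chain, i.e. position 1: Ivan.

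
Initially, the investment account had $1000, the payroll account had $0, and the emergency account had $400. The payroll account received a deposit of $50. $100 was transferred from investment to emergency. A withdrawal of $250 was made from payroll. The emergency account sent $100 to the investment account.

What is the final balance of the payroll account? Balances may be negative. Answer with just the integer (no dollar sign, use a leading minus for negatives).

Answer: -200

Derivation:
Tracking account balances step by step:
Start: investment=1000, payroll=0, emergency=400
Event 1 (deposit 50 to payroll): payroll: 0 + 50 = 50. Balances: investment=1000, payroll=50, emergency=400
Event 2 (transfer 100 investment -> emergency): investment: 1000 - 100 = 900, emergency: 400 + 100 = 500. Balances: investment=900, payroll=50, emergency=500
Event 3 (withdraw 250 from payroll): payroll: 50 - 250 = -200. Balances: investment=900, payroll=-200, emergency=500
Event 4 (transfer 100 emergency -> investment): emergency: 500 - 100 = 400, investment: 900 + 100 = 1000. Balances: investment=1000, payroll=-200, emergency=400

Final balance of payroll: -200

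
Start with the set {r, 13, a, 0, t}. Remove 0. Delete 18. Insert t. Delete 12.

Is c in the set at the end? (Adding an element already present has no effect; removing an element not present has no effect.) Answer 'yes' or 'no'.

Answer: no

Derivation:
Tracking the set through each operation:
Start: {0, 13, a, r, t}
Event 1 (remove 0): removed. Set: {13, a, r, t}
Event 2 (remove 18): not present, no change. Set: {13, a, r, t}
Event 3 (add t): already present, no change. Set: {13, a, r, t}
Event 4 (remove 12): not present, no change. Set: {13, a, r, t}

Final set: {13, a, r, t} (size 4)
c is NOT in the final set.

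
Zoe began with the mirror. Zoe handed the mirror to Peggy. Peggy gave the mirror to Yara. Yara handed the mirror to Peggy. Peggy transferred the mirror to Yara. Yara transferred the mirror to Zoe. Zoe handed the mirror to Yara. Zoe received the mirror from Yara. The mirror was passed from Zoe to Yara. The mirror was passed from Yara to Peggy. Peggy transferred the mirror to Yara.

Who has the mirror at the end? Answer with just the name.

Tracking the mirror through each event:
Start: Zoe has the mirror.
After event 1: Peggy has the mirror.
After event 2: Yara has the mirror.
After event 3: Peggy has the mirror.
After event 4: Yara has the mirror.
After event 5: Zoe has the mirror.
After event 6: Yara has the mirror.
After event 7: Zoe has the mirror.
After event 8: Yara has the mirror.
After event 9: Peggy has the mirror.
After event 10: Yara has the mirror.

Answer: Yara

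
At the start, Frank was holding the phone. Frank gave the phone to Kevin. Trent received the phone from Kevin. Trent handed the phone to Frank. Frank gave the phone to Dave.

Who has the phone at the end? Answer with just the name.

Tracking the phone through each event:
Start: Frank has the phone.
After event 1: Kevin has the phone.
After event 2: Trent has the phone.
After event 3: Frank has the phone.
After event 4: Dave has the phone.

Answer: Dave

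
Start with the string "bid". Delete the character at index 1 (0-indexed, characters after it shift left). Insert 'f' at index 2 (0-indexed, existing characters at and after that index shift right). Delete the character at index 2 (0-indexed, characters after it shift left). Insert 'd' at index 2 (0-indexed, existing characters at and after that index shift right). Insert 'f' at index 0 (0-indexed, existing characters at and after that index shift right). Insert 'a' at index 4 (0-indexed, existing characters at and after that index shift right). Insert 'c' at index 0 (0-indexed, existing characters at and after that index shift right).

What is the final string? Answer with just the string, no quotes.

Answer: cfbdda

Derivation:
Applying each edit step by step:
Start: "bid"
Op 1 (delete idx 1 = 'i'): "bid" -> "bd"
Op 2 (insert 'f' at idx 2): "bd" -> "bdf"
Op 3 (delete idx 2 = 'f'): "bdf" -> "bd"
Op 4 (insert 'd' at idx 2): "bd" -> "bdd"
Op 5 (insert 'f' at idx 0): "bdd" -> "fbdd"
Op 6 (insert 'a' at idx 4): "fbdd" -> "fbdda"
Op 7 (insert 'c' at idx 0): "fbdda" -> "cfbdda"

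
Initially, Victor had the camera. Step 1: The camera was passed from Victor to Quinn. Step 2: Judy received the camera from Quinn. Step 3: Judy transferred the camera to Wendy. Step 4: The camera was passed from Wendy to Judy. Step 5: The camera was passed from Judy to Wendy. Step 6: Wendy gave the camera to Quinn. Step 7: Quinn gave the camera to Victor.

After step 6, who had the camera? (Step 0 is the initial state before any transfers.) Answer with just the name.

Answer: Quinn

Derivation:
Tracking the camera holder through step 6:
After step 0 (start): Victor
After step 1: Quinn
After step 2: Judy
After step 3: Wendy
After step 4: Judy
After step 5: Wendy
After step 6: Quinn

At step 6, the holder is Quinn.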